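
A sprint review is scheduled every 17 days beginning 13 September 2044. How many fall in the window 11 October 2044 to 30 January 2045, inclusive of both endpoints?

7

Occurrences land 17·i days after 13 September 2044 for i = 0, 1, 2, …
11 October 2044 is 28 days after the start; 28 ÷ 17 = 1 remainder 11; since the remainder is 11, round up to i = 2. First occurrence in the window: #3 on 17 October 2044 (2×17 = 34 days in).
30 January 2045 is 139 days after the start; 139 ÷ 17 = 8 remainder 3. Last occurrence in the window: #9 on 27 January 2045.
Occurrences #3 through #9: 7 in total.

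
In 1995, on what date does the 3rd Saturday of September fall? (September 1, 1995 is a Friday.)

September 16, 1995

September 1995 begins on a Friday, so the first Saturday is September 2 (1 day later).
The 3rd Saturday is 2 weeks later: 2 + 14 = 16.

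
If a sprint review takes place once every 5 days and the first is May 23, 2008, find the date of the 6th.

The 6th occurrence is 5 intervals after the first: 5 × 5 = 25 days after May 23, 2008.
May has 31 days — 8 days to the end of May leaves 17.
17 days into June → June 17, 2008.

June 17, 2008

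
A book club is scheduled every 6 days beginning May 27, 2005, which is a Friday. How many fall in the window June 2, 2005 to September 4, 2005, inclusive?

Occurrences land 6·i days after May 27, 2005 for i = 0, 1, 2, …
June 2, 2005 is 6 days after the start; 6 ÷ 6 = 1 remainder 0. First occurrence in the window: #2 on June 2, 2005 (1×6 = 6 days in).
September 4, 2005 is 100 days after the start; 100 ÷ 6 = 16 remainder 4. Last occurrence in the window: #17 on August 31, 2005.
Occurrences #2 through #17: 16 in total.

16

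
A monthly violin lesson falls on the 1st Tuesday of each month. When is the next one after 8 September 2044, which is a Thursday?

4 October 2044

September 2044 starts on a Thursday, so its 1st Tuesday is 6 September 2044 (5 days in).
That is not after 8 September 2044, so look at October 2044.
October 2044 starts on a Saturday, so its 1st Tuesday is 4 October 2044 (3 days in).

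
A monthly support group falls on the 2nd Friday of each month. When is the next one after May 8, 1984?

May 1984 starts on a Tuesday; its first Friday is the 4th, so the 2nd Friday is the 11th — May 11, 1984.
May 11, 1984 is after May 8, 1984, so that is the next one.

May 11, 1984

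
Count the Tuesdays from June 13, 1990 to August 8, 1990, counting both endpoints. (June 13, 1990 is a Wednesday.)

June 13, 1990 is a Wednesday; the first Tuesday on or after it is June 19, 1990 (6 days later).
From June 19, 1990 to August 8, 1990: 11 + 31 + 8 = 50 days (rest of June, July, August).
50 ÷ 7 = 7 full weeks with remainder 1, so 7 more Tuesdays after the first → 8.

8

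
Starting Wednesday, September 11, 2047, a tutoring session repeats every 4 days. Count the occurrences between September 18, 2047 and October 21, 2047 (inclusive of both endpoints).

Occurrences land 4·i days after September 11, 2047 for i = 0, 1, 2, …
September 18, 2047 is 7 days after the start; 7 ÷ 4 = 1 remainder 3; since the remainder is 3, round up to i = 2. First occurrence in the window: #3 on September 19, 2047 (2×4 = 8 days in).
October 21, 2047 is 40 days after the start; 40 ÷ 4 = 10 remainder 0. Last occurrence in the window: #11 on October 21, 2047.
Occurrences #3 through #11: 9 in total.

9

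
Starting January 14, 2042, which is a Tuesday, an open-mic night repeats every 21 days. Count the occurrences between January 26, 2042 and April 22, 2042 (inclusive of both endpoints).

4

Occurrences land 21·i days after January 14, 2042 for i = 0, 1, 2, …
January 26, 2042 is 12 days after the start; 12 ÷ 21 = 0 remainder 12; since the remainder is 12, round up to i = 1. First occurrence in the window: #2 on February 4, 2042 (1×21 = 21 days in).
April 22, 2042 is 98 days after the start; 98 ÷ 21 = 4 remainder 14. Last occurrence in the window: #5 on April 8, 2042.
Occurrences #2 through #5: 4 in total.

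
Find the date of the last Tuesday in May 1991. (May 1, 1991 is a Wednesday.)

May 1991 begins on a Wednesday, so the first Tuesday is May 7 (6 days later).
May 1991 has 31 days. Adding weeks: 7, 14, 21, 28 — the last one ≤ 31 is the 28th.

May 28, 1991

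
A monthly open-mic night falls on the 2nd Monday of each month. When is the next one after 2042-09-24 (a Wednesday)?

September 2042 starts on a Monday; its first Monday is the 1st, so the 2nd Monday is the 8th — 2042-09-08.
That is not after 2042-09-24, so look at October 2042.
October 2042 starts on a Wednesday; its first Monday is the 6th, so the 2nd Monday is the 13th — 2042-10-13.

2042-10-13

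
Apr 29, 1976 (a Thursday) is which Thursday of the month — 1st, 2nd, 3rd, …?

Day 29 falls in week ⌈29/7⌉ of the month.
Days 1–7 hold the 1st Thursday, 8–14 the 2nd, 15–21 the 3rd, 22–28 the 4th, 29–31 the 5th.
29 is in the range for the 5th.

5th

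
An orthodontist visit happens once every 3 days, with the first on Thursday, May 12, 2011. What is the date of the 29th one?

August 4, 2011

The 29th occurrence is 28 intervals after the first: 28 × 3 = 84 days after May 12, 2011.
May has 31 days — 19 days to the end of May leaves 65.
June has 30 days (35 left).
July has 31 days (4 left).
4 days into August → August 4, 2011.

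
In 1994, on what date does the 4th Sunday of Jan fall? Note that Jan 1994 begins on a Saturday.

Jan 1994 begins on a Saturday, so the first Sunday is Jan 2 (1 day later).
The 4th Sunday is 3 weeks later: 2 + 21 = 23.

Jan 23, 1994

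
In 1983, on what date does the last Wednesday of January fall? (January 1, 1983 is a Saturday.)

January 1983 begins on a Saturday, so the first Wednesday is January 5 (4 days later).
January 1983 has 31 days. Adding weeks: 5, 12, 19, 26 — the last one ≤ 31 is the 26th.

26 January 1983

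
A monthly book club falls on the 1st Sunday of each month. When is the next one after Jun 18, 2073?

Jun 2073 starts on a Thursday, so its 1st Sunday is Jun 4, 2073 (3 days in).
That is not after Jun 18, 2073, so look at Jul 2073.
Jul 2073 starts on a Saturday, so its 1st Sunday is Jul 2, 2073 (1 day in).

Jul 2, 2073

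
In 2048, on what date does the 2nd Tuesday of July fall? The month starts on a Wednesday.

2048-07-14

July 2048 begins on a Wednesday, so the first Tuesday is July 7 (6 days later).
The 2nd Tuesday is 1 weeks later: 7 + 7 = 14.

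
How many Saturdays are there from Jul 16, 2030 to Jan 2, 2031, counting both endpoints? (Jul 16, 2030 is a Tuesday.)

Jul 16, 2030 is a Tuesday; the first Saturday on or after it is Jul 20, 2030 (4 days later).
From Jul 20, 2030 to Jan 2, 2031: 11 + 31 + 30 + 31 + 30 + 31 + 2 = 166 days (rest of Jul, Aug, Sep, Oct, Nov, Dec, Jan).
166 ÷ 7 = 23 full weeks with remainder 5, so 23 more Saturdays after the first → 24.

24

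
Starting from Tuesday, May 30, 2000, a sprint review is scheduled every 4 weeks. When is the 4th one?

Aug 22, 2000

The 4th occurrence is 3 intervals after the first: 3 × 28 = 84 days after May 30, 2000.
May has 31 days — 1 day to the end of May leaves 83.
Jun has 30 days (53 left).
Jul has 31 days (22 left).
22 days into Aug → Aug 22, 2000.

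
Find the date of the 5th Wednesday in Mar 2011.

Mar 30, 2011

Mar 2011 begins on a Tuesday, so the first Wednesday is Mar 2 (1 day later).
The 5th Wednesday is 4 weeks later: 2 + 28 = 30.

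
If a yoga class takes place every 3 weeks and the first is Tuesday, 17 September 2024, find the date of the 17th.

The 17th occurrence is 16 intervals after the first: 16 × 21 = 336 days after 17 September 2024.
September has 30 days — 13 days to the end of September leaves 323.
October has 31 days (292 left).
November has 30 days (262 left).
December has 31 days (231 left).
January has 31 days (200 left).
February has 28 days (172 left).
March has 31 days (141 left).
April has 30 days (111 left).
May has 31 days (80 left).
June has 30 days (50 left).
July has 31 days (19 left).
19 days into August → 19 August 2025.

19 August 2025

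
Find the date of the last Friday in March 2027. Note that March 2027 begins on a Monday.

2027-03-26

March 2027 begins on a Monday, so the first Friday is March 5 (4 days later).
March 2027 has 31 days. Adding weeks: 5, 12, 19, 26 — the last one ≤ 31 is the 26th.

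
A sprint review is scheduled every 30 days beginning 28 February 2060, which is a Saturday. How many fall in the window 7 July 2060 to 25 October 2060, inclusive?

4

Occurrences land 30·i days after 28 February 2060 for i = 0, 1, 2, …
7 July 2060 is 130 days after the start; 130 ÷ 30 = 4 remainder 10; since the remainder is 10, round up to i = 5. First occurrence in the window: #6 on 27 July 2060 (5×30 = 150 days in).
25 October 2060 is 240 days after the start; 240 ÷ 30 = 8 remainder 0. Last occurrence in the window: #9 on 25 October 2060.
Occurrences #6 through #9: 4 in total.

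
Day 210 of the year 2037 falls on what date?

January has 31 days (210 − 31 = 179 remain).
February has 28 days (179 − 28 = 151 remain).
March has 31 days (151 − 31 = 120 remain).
April has 30 days (120 − 30 = 90 remain).
May has 31 days (90 − 31 = 59 remain).
June has 30 days (59 − 30 = 29 remain).
29 into July → July 29.

29 July 2037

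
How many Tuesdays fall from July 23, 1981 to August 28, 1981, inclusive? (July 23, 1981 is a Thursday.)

July 23, 1981 is a Thursday; the first Tuesday on or after it is July 28, 1981 (5 days later).
From July 28, 1981 to August 28, 1981: 3 + 28 = 31 days (rest of July, August).
31 ÷ 7 = 4 full weeks with remainder 3, so 4 more Tuesdays after the first → 5.

5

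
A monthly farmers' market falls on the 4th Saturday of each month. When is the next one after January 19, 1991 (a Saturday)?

January 1991 starts on a Tuesday; its first Saturday is the 5th, so the 4th Saturday is the 26th — January 26, 1991.
January 26, 1991 is after January 19, 1991, so that is the next one.

January 26, 1991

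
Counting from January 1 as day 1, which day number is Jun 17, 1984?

Days in months before Jun: 31 + 29 + 31 + 30 + 31 = 152.
Plus 17 days into Jun → day 169.

169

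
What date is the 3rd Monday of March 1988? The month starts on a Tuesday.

March 21, 1988

March 1988 begins on a Tuesday, so the first Monday is March 7 (6 days later).
The 3rd Monday is 2 weeks later: 7 + 14 = 21.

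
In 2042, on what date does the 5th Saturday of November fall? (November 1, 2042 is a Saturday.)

November 2042 begins on a Saturday, so the first Saturday is November 1.
The 5th Saturday is 4 weeks later: 1 + 28 = 29.

2042-11-29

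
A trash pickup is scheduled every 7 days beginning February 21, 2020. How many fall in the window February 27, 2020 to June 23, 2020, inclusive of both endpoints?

17

Occurrences land 7·i days after February 21, 2020 for i = 0, 1, 2, …
February 27, 2020 is 6 days after the start; 6 ÷ 7 = 0 remainder 6; since the remainder is 6, round up to i = 1. First occurrence in the window: #2 on February 28, 2020 (1×7 = 7 days in).
June 23, 2020 is 123 days after the start; 123 ÷ 7 = 17 remainder 4. Last occurrence in the window: #18 on June 19, 2020.
Occurrences #2 through #18: 17 in total.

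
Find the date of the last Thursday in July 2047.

July 2047 begins on a Monday, so the first Thursday is July 4 (3 days later).
July 2047 has 31 days. Adding weeks: 4, 11, 18, 25 — the last one ≤ 31 is the 25th.

25 July 2047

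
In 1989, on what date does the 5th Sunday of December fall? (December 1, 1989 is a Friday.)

December 1989 begins on a Friday, so the first Sunday is December 3 (2 days later).
The 5th Sunday is 4 weeks later: 3 + 28 = 31.

1989-12-31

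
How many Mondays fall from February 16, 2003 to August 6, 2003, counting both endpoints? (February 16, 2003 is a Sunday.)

February 16, 2003 is a Sunday; the first Monday on or after it is February 17, 2003 (1 day later).
From February 17, 2003 to August 6, 2003: 11 + 31 + 30 + 31 + 30 + 31 + 6 = 170 days (rest of February, March, April, May, June, July, August).
170 ÷ 7 = 24 full weeks with remainder 2, so 24 more Mondays after the first → 25.

25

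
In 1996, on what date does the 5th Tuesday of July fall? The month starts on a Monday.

July 1996 begins on a Monday, so the first Tuesday is July 2 (1 day later).
The 5th Tuesday is 4 weeks later: 2 + 28 = 30.

30 July 1996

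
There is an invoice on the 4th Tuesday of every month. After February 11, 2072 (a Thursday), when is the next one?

February 23, 2072

February 2072 starts on a Monday; its first Tuesday is the 2nd, so the 4th Tuesday is the 23rd — February 23, 2072.
February 23, 2072 is after February 11, 2072, so that is the next one.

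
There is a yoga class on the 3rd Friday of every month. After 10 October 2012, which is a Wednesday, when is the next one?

19 October 2012

October 2012 starts on a Monday; its first Friday is the 5th, so the 3rd Friday is the 19th — 19 October 2012.
19 October 2012 is after 10 October 2012, so that is the next one.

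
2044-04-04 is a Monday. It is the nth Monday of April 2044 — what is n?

Day 4 falls in week ⌈4/7⌉ of the month.
Days 1–7 hold the 1st Monday, 8–14 the 2nd, 15–21 the 3rd, 22–28 the 4th, 29–31 the 5th.
4 is in the range for the 1st.

1st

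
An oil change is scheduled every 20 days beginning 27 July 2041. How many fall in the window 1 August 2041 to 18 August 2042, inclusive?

Occurrences land 20·i days after 27 July 2041 for i = 0, 1, 2, …
1 August 2041 is 5 days after the start; 5 ÷ 20 = 0 remainder 5; since the remainder is 5, round up to i = 1. First occurrence in the window: #2 on 16 August 2041 (1×20 = 20 days in).
18 August 2042 is 387 days after the start; 387 ÷ 20 = 19 remainder 7. Last occurrence in the window: #20 on 11 August 2042.
Occurrences #2 through #20: 19 in total.

19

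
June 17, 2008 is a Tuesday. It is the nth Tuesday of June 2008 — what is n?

Day 17 falls in week ⌈17/7⌉ of the month.
Days 1–7 hold the 1st Tuesday, 8–14 the 2nd, 15–21 the 3rd, 22–28 the 4th, 29–31 the 5th.
17 is in the range for the 3rd.

3rd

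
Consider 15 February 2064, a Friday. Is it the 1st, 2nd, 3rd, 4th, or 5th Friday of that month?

Day 15 falls in week ⌈15/7⌉ of the month.
Days 1–7 hold the 1st Friday, 8–14 the 2nd, 15–21 the 3rd, 22–28 the 4th, 29–31 the 5th.
15 is in the range for the 3rd.

3rd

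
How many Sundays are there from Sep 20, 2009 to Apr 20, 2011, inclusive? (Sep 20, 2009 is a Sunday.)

Sep 20, 2009 is a Sunday; the first Sunday on or after it is Sep 20, 2009.
From Sep 20, 2009 to Apr 20, 2011: 102 + 365 + 110 = 577 days (rest of 2009, 2010, to Apr 20, 2011 in 2011).
577 ÷ 7 = 82 full weeks with remainder 3, so 82 more Sundays after the first → 83.

83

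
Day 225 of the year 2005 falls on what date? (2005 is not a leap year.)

January has 31 days (225 − 31 = 194 remain).
February has 28 days (194 − 28 = 166 remain).
March has 31 days (166 − 31 = 135 remain).
April has 30 days (135 − 30 = 105 remain).
May has 31 days (105 − 31 = 74 remain).
June has 30 days (74 − 30 = 44 remain).
July has 31 days (44 − 31 = 13 remain).
13 into August → August 13.

2005-08-13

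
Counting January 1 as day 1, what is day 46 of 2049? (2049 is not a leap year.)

2049-02-15

January has 31 days (46 − 31 = 15 remain).
15 into February → February 15.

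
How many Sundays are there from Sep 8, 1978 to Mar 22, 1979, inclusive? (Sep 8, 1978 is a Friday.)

Sep 8, 1978 is a Friday; the first Sunday on or after it is Sep 10, 1978 (2 days later).
From Sep 10, 1978 to Mar 22, 1979: 20 + 31 + 30 + 31 + 31 + 28 + 22 = 193 days (rest of Sep, Oct, Nov, Dec, Jan, Feb, Mar).
193 ÷ 7 = 27 full weeks with remainder 4, so 27 more Sundays after the first → 28.

28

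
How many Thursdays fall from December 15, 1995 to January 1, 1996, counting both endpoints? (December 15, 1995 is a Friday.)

2

December 15, 1995 is a Friday; the first Thursday on or after it is December 21, 1995 (6 days later).
From December 21, 1995 to January 1, 1996: 10 + 1 = 11 days (rest of December, January).
11 ÷ 7 = 1 full weeks with remainder 4, so 1 more Thursdays after the first → 2.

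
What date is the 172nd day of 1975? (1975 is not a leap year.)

Jun 21, 1975

Jan has 31 days (172 − 31 = 141 remain).
Feb has 28 days (141 − 28 = 113 remain).
Mar has 31 days (113 − 31 = 82 remain).
Apr has 30 days (82 − 30 = 52 remain).
May has 31 days (52 − 31 = 21 remain).
21 into Jun → Jun 21.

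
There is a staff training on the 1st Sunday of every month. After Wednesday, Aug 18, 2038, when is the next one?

Aug 2038 starts on a Sunday, so its 1st Sunday is Aug 1, 2038.
That is not after Aug 18, 2038, so look at Sep 2038.
Sep 2038 starts on a Wednesday, so its 1st Sunday is Sep 5, 2038 (4 days in).

Sep 5, 2038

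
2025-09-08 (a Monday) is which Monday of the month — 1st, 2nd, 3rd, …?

2nd

Day 8 falls in week ⌈8/7⌉ of the month.
Days 1–7 hold the 1st Monday, 8–14 the 2nd, 15–21 the 3rd, 22–28 the 4th, 29–31 the 5th.
8 is in the range for the 2nd.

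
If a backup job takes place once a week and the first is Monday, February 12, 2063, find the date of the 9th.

The 9th occurrence is 8 intervals after the first: 8 × 7 = 56 days after February 12, 2063.
February has 28 days — 16 days to the end of February leaves 40.
March has 31 days (9 left).
9 days into April → April 9, 2063.

April 9, 2063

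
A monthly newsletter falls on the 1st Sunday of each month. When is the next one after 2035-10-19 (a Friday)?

October 2035 starts on a Monday, so its 1st Sunday is 2035-10-07 (6 days in).
That is not after 2035-10-19, so look at November 2035.
November 2035 starts on a Thursday, so its 1st Sunday is 2035-11-04 (3 days in).

2035-11-04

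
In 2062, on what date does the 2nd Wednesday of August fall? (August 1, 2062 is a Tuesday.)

August 2062 begins on a Tuesday, so the first Wednesday is August 2 (1 day later).
The 2nd Wednesday is 1 weeks later: 2 + 7 = 9.

August 9, 2062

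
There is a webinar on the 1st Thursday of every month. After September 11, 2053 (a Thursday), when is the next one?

October 2, 2053

September 2053 starts on a Monday, so its 1st Thursday is September 4, 2053 (3 days in).
That is not after September 11, 2053, so look at October 2053.
October 2053 starts on a Wednesday, so its 1st Thursday is October 2, 2053 (1 day in).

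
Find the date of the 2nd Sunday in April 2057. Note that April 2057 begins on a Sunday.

April 2057 begins on a Sunday, so the first Sunday is April 1.
The 2nd Sunday is 1 weeks later: 1 + 7 = 8.

8 April 2057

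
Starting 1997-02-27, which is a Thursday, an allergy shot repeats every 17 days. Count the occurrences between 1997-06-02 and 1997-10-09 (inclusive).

Occurrences land 17·i days after 1997-02-27 for i = 0, 1, 2, …
1997-06-02 is 95 days after the start; 95 ÷ 17 = 5 remainder 10; since the remainder is 10, round up to i = 6. First occurrence in the window: #7 on 1997-06-09 (6×17 = 102 days in).
1997-10-09 is 224 days after the start; 224 ÷ 17 = 13 remainder 3. Last occurrence in the window: #14 on 1997-10-06.
Occurrences #7 through #14: 8 in total.

8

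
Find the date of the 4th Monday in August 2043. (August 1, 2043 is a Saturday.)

2043-08-24

August 2043 begins on a Saturday, so the first Monday is August 3 (2 days later).
The 4th Monday is 3 weeks later: 3 + 21 = 24.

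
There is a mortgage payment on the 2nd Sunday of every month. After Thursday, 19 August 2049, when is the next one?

August 2049 starts on a Sunday; its first Sunday is the 1st, so the 2nd Sunday is the 8th — 8 August 2049.
That is not after 19 August 2049, so look at September 2049.
September 2049 starts on a Wednesday; its first Sunday is the 5th, so the 2nd Sunday is the 12th — 12 September 2049.

12 September 2049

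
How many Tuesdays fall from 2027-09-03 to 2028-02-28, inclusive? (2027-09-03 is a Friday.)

25

2027-09-03 is a Friday; the first Tuesday on or after it is 2027-09-07 (4 days later).
From 2027-09-07 to 2028-02-28: 23 + 31 + 30 + 31 + 31 + 28 = 174 days (rest of September, October, November, December, January, February).
174 ÷ 7 = 24 full weeks with remainder 6, so 24 more Tuesdays after the first → 25.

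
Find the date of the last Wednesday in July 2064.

July 30, 2064

The first Wednesday of July 2064 is July 2.
July 2064 has 31 days. Adding weeks: 2, 9, 16, 23, 30 — the last one ≤ 31 is the 30th.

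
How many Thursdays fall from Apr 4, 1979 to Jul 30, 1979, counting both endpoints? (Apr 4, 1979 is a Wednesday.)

17

Apr 4, 1979 is a Wednesday; the first Thursday on or after it is Apr 5, 1979 (1 day later).
From Apr 5, 1979 to Jul 30, 1979: 25 + 31 + 30 + 30 = 116 days (rest of Apr, May, Jun, Jul).
116 ÷ 7 = 16 full weeks with remainder 4, so 16 more Thursdays after the first → 17.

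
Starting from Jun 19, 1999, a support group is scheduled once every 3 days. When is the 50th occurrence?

The 50th occurrence is 49 intervals after the first: 49 × 3 = 147 days after Jun 19, 1999.
Jun has 30 days — 11 days to the end of Jun leaves 136.
Jul has 31 days (105 left).
Aug has 31 days (74 left).
Sep has 30 days (44 left).
Oct has 31 days (13 left).
13 days into Nov → Nov 13, 1999.

Nov 13, 1999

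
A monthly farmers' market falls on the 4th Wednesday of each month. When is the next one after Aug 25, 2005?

Sep 28, 2005

Aug 2005 starts on a Monday; its first Wednesday is the 3rd, so the 4th Wednesday is the 24th — Aug 24, 2005.
That is not after Aug 25, 2005, so look at Sep 2005.
Sep 2005 starts on a Thursday; its first Wednesday is the 7th, so the 4th Wednesday is the 28th — Sep 28, 2005.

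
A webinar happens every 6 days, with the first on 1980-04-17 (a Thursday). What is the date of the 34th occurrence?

The 34th occurrence is 33 intervals after the first: 33 × 6 = 198 days after 1980-04-17.
April has 30 days — 13 days to the end of April leaves 185.
May has 31 days (154 left).
June has 30 days (124 left).
July has 31 days (93 left).
August has 31 days (62 left).
September has 30 days (32 left).
October has 31 days (1 left).
1 day into November → 1980-11-01.

1980-11-01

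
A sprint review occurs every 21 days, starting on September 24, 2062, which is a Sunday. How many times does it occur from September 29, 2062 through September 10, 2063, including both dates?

16

Occurrences land 21·i days after September 24, 2062 for i = 0, 1, 2, …
September 29, 2062 is 5 days after the start; 5 ÷ 21 = 0 remainder 5; since the remainder is 5, round up to i = 1. First occurrence in the window: #2 on October 15, 2062 (1×21 = 21 days in).
September 10, 2063 is 351 days after the start; 351 ÷ 21 = 16 remainder 15. Last occurrence in the window: #17 on August 26, 2063.
Occurrences #2 through #17: 16 in total.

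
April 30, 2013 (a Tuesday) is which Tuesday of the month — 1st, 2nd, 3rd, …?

5th

Day 30 falls in week ⌈30/7⌉ of the month.
Days 1–7 hold the 1st Tuesday, 8–14 the 2nd, 15–21 the 3rd, 22–28 the 4th, 29–31 the 5th.
30 is in the range for the 5th.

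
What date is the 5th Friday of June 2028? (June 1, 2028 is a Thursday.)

June 2028 begins on a Thursday, so the first Friday is June 2 (1 day later).
The 5th Friday is 4 weeks later: 2 + 28 = 30.

June 30, 2028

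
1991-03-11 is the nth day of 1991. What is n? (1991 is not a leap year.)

70

Days in months before March: 31 + 28 = 59.
Plus 11 days into March → day 70.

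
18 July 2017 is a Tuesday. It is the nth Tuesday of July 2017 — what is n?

3rd

Day 18 falls in week ⌈18/7⌉ of the month.
Days 1–7 hold the 1st Tuesday, 8–14 the 2nd, 15–21 the 3rd, 22–28 the 4th, 29–31 the 5th.
18 is in the range for the 3rd.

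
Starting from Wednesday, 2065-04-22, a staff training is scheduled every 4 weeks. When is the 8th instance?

2065-11-04

The 8th occurrence is 7 intervals after the first: 7 × 28 = 196 days after 2065-04-22.
April has 30 days — 8 days to the end of April leaves 188.
May has 31 days (157 left).
June has 30 days (127 left).
July has 31 days (96 left).
August has 31 days (65 left).
September has 30 days (35 left).
October has 31 days (4 left).
4 days into November → 2065-11-04.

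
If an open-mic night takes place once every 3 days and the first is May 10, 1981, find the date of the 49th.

The 49th occurrence is 48 intervals after the first: 48 × 3 = 144 days after May 10, 1981.
May has 31 days — 21 days to the end of May leaves 123.
June has 30 days (93 left).
July has 31 days (62 left).
August has 31 days (31 left).
September has 30 days (1 left).
1 day into October → October 1, 1981.

October 1, 1981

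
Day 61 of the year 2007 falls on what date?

March 2, 2007

January has 31 days (61 − 31 = 30 remain).
February has 28 days (30 − 28 = 2 remain).
2 into March → March 2.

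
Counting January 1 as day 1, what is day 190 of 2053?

July 9, 2053

January has 31 days (190 − 31 = 159 remain).
February has 28 days (159 − 28 = 131 remain).
March has 31 days (131 − 31 = 100 remain).
April has 30 days (100 − 30 = 70 remain).
May has 31 days (70 − 31 = 39 remain).
June has 30 days (39 − 30 = 9 remain).
9 into July → July 9.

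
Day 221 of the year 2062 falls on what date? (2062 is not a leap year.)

9 August 2062

January has 31 days (221 − 31 = 190 remain).
February has 28 days (190 − 28 = 162 remain).
March has 31 days (162 − 31 = 131 remain).
April has 30 days (131 − 30 = 101 remain).
May has 31 days (101 − 31 = 70 remain).
June has 30 days (70 − 30 = 40 remain).
July has 31 days (40 − 31 = 9 remain).
9 into August → August 9.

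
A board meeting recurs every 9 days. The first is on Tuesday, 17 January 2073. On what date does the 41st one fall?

The 41st occurrence is 40 intervals after the first: 40 × 9 = 360 days after 17 January 2073.
January has 31 days — 14 days to the end of January leaves 346.
February has 28 days (318 left).
March has 31 days (287 left).
April has 30 days (257 left).
May has 31 days (226 left).
June has 30 days (196 left).
July has 31 days (165 left).
August has 31 days (134 left).
September has 30 days (104 left).
October has 31 days (73 left).
November has 30 days (43 left).
December has 31 days (12 left).
12 days into January → 12 January 2074.

12 January 2074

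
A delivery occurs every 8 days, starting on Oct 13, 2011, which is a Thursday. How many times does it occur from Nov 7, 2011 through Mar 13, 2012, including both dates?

Occurrences land 8·i days after Oct 13, 2011 for i = 0, 1, 2, …
Nov 7, 2011 is 25 days after the start; 25 ÷ 8 = 3 remainder 1; since the remainder is 1, round up to i = 4. First occurrence in the window: #5 on Nov 14, 2011 (4×8 = 32 days in).
Mar 13, 2012 is 152 days after the start; 152 ÷ 8 = 19 remainder 0. Last occurrence in the window: #20 on Mar 13, 2012.
Occurrences #5 through #20: 16 in total.

16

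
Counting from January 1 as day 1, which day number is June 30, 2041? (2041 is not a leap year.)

181

Days in months before June: 31 + 28 + 31 + 30 + 31 = 151.
Plus 30 days into June → day 181.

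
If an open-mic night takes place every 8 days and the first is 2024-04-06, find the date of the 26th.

The 26th occurrence is 25 intervals after the first: 25 × 8 = 200 days after 2024-04-06.
April has 30 days — 24 days to the end of April leaves 176.
May has 31 days (145 left).
June has 30 days (115 left).
July has 31 days (84 left).
August has 31 days (53 left).
September has 30 days (23 left).
23 days into October → 2024-10-23.

2024-10-23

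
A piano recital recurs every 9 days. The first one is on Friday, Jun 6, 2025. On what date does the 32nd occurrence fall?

The 32nd occurrence is 31 intervals after the first: 31 × 9 = 279 days after Jun 6, 2025.
Jun has 30 days — 24 days to the end of Jun leaves 255.
Jul has 31 days (224 left).
Aug has 31 days (193 left).
Sep has 30 days (163 left).
Oct has 31 days (132 left).
Nov has 30 days (102 left).
Dec has 31 days (71 left).
Jan has 31 days (40 left).
Feb has 28 days (12 left).
12 days into Mar → Mar 12, 2026.

Mar 12, 2026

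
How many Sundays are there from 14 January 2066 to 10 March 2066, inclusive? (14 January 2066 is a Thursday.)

14 January 2066 is a Thursday; the first Sunday on or after it is 17 January 2066 (3 days later).
From 17 January 2066 to 10 March 2066: 14 + 28 + 10 = 52 days (rest of January, February, March).
52 ÷ 7 = 7 full weeks with remainder 3, so 7 more Sundays after the first → 8.

8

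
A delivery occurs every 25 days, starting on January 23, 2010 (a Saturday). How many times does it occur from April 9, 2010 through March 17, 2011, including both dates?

Occurrences land 25·i days after January 23, 2010 for i = 0, 1, 2, …
April 9, 2010 is 76 days after the start; 76 ÷ 25 = 3 remainder 1; since the remainder is 1, round up to i = 4. First occurrence in the window: #5 on May 3, 2010 (4×25 = 100 days in).
March 17, 2011 is 418 days after the start; 418 ÷ 25 = 16 remainder 18. Last occurrence in the window: #17 on February 27, 2011.
Occurrences #5 through #17: 13 in total.

13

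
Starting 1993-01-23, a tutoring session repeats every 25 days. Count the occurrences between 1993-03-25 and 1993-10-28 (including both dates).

Occurrences land 25·i days after 1993-01-23 for i = 0, 1, 2, …
1993-03-25 is 61 days after the start; 61 ÷ 25 = 2 remainder 11; since the remainder is 11, round up to i = 3. First occurrence in the window: #4 on 1993-04-08 (3×25 = 75 days in).
1993-10-28 is 278 days after the start; 278 ÷ 25 = 11 remainder 3. Last occurrence in the window: #12 on 1993-10-25.
Occurrences #4 through #12: 9 in total.

9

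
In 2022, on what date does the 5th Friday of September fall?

The first Friday of September 2022 is September 2.
The 5th Friday is 4 weeks later: 2 + 28 = 30.

September 30, 2022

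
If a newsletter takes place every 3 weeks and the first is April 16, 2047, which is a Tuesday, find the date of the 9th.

October 1, 2047

The 9th occurrence is 8 intervals after the first: 8 × 21 = 168 days after April 16, 2047.
April has 30 days — 14 days to the end of April leaves 154.
May has 31 days (123 left).
June has 30 days (93 left).
July has 31 days (62 left).
August has 31 days (31 left).
September has 30 days (1 left).
1 day into October → October 1, 2047.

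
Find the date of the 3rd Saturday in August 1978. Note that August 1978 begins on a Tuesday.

19 August 1978

August 1978 begins on a Tuesday, so the first Saturday is August 5 (4 days later).
The 3rd Saturday is 2 weeks later: 5 + 14 = 19.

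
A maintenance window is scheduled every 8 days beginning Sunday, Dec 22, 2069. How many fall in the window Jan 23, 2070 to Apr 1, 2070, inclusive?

Occurrences land 8·i days after Dec 22, 2069 for i = 0, 1, 2, …
Jan 23, 2070 is 32 days after the start; 32 ÷ 8 = 4 remainder 0. First occurrence in the window: #5 on Jan 23, 2070 (4×8 = 32 days in).
Apr 1, 2070 is 100 days after the start; 100 ÷ 8 = 12 remainder 4. Last occurrence in the window: #13 on Mar 28, 2070.
Occurrences #5 through #13: 9 in total.

9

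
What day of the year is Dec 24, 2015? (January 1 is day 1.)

Days in months before Dec: 31 + 28 + 31 + 30 + 31 + 30 + 31 + 31 + 30 + 31 + 30 = 334.
Plus 24 days into Dec → day 358.

358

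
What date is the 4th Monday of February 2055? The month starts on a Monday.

February 22, 2055

February 2055 begins on a Monday, so the first Monday is February 1.
The 4th Monday is 3 weeks later: 1 + 21 = 22.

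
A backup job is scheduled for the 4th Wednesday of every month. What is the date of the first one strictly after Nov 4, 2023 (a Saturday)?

Nov 22, 2023

Nov 2023 starts on a Wednesday; its first Wednesday is the 1st, so the 4th Wednesday is the 22nd — Nov 22, 2023.
Nov 22, 2023 is after Nov 4, 2023, so that is the next one.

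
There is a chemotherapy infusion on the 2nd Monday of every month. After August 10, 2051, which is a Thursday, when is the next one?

August 14, 2051

August 2051 starts on a Tuesday; its first Monday is the 7th, so the 2nd Monday is the 14th — August 14, 2051.
August 14, 2051 is after August 10, 2051, so that is the next one.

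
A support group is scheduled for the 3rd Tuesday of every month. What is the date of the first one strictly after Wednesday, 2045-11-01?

November 2045 starts on a Wednesday; its first Tuesday is the 7th, so the 3rd Tuesday is the 21st — 2045-11-21.
2045-11-21 is after 2045-11-01, so that is the next one.

2045-11-21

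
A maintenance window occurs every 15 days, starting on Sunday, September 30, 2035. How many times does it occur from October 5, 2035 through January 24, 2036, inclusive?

7

Occurrences land 15·i days after September 30, 2035 for i = 0, 1, 2, …
October 5, 2035 is 5 days after the start; 5 ÷ 15 = 0 remainder 5; since the remainder is 5, round up to i = 1. First occurrence in the window: #2 on October 15, 2035 (1×15 = 15 days in).
January 24, 2036 is 116 days after the start; 116 ÷ 15 = 7 remainder 11. Last occurrence in the window: #8 on January 13, 2036.
Occurrences #2 through #8: 7 in total.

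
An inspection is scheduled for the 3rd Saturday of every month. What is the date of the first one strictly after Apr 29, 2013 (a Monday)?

Apr 2013 starts on a Monday; its first Saturday is the 6th, so the 3rd Saturday is the 20th — Apr 20, 2013.
That is not after Apr 29, 2013, so look at May 2013.
May 2013 starts on a Wednesday; its first Saturday is the 4th, so the 3rd Saturday is the 18th — May 18, 2013.

May 18, 2013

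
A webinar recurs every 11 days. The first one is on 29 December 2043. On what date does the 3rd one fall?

The 3rd occurrence is 2 intervals after the first: 2 × 11 = 22 days after 29 December 2043.
December has 31 days — 2 days to the end of December leaves 20.
20 days into January → 20 January 2044.

20 January 2044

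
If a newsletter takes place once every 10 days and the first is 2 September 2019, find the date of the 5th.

12 October 2019

The 5th occurrence is 4 intervals after the first: 4 × 10 = 40 days after 2 September 2019.
September has 30 days — 28 days to the end of September leaves 12.
12 days into October → 12 October 2019.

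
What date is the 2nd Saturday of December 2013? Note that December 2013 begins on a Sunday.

2013-12-14

December 2013 begins on a Sunday, so the first Saturday is December 7 (6 days later).
The 2nd Saturday is 1 weeks later: 7 + 7 = 14.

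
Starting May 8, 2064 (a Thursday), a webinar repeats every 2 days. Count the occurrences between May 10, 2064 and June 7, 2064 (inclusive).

15

Occurrences land 2·i days after May 8, 2064 for i = 0, 1, 2, …
May 10, 2064 is 2 days after the start; 2 ÷ 2 = 1 remainder 0. First occurrence in the window: #2 on May 10, 2064 (1×2 = 2 days in).
June 7, 2064 is 30 days after the start; 30 ÷ 2 = 15 remainder 0. Last occurrence in the window: #16 on June 7, 2064.
Occurrences #2 through #16: 15 in total.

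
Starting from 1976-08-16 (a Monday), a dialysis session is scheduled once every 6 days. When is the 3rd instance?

The 3rd occurrence is 2 intervals after the first: 2 × 6 = 12 days after 1976-08-16.
12 days later is 1976-08-28.

1976-08-28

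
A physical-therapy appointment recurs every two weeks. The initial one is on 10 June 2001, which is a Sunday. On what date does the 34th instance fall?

The 34th occurrence is 33 intervals after the first: 33 × 14 = 462 days after 10 June 2001.
June has 30 days — 20 days to the end of June leaves 442.
From end of June to end of 2001 is 184 days (258 left).
January has 31 days (227 left).
February has 28 days (199 left).
March has 31 days (168 left).
April has 30 days (138 left).
May has 31 days (107 left).
June has 30 days (77 left).
July has 31 days (46 left).
August has 31 days (15 left).
15 days into September → 15 September 2002.

15 September 2002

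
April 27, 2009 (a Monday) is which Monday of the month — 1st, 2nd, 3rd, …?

Day 27 falls in week ⌈27/7⌉ of the month.
Days 1–7 hold the 1st Monday, 8–14 the 2nd, 15–21 the 3rd, 22–28 the 4th, 29–31 the 5th.
27 is in the range for the 4th.

4th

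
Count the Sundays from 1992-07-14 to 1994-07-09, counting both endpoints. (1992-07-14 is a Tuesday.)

103

1992-07-14 is a Tuesday; the first Sunday on or after it is 1992-07-19 (5 days later).
From 1992-07-19 to 1994-07-09: 165 + 365 + 190 = 720 days (rest of 1992, 1993, to 1994-07-09 in 1994).
720 ÷ 7 = 102 full weeks with remainder 6, so 102 more Sundays after the first → 103.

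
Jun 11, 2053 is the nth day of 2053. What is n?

Days in months before Jun: 31 + 28 + 31 + 30 + 31 = 151.
Plus 11 days into Jun → day 162.

162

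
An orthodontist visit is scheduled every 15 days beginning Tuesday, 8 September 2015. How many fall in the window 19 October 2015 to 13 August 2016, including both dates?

Occurrences land 15·i days after 8 September 2015 for i = 0, 1, 2, …
19 October 2015 is 41 days after the start; 41 ÷ 15 = 2 remainder 11; since the remainder is 11, round up to i = 3. First occurrence in the window: #4 on 23 October 2015 (3×15 = 45 days in).
13 August 2016 is 340 days after the start; 340 ÷ 15 = 22 remainder 10. Last occurrence in the window: #23 on 3 August 2016.
Occurrences #4 through #23: 20 in total.

20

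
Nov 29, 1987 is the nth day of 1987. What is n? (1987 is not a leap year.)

Days in months before Nov: 31 + 28 + 31 + 30 + 31 + 30 + 31 + 31 + 30 + 31 = 304.
Plus 29 days into Nov → day 333.

333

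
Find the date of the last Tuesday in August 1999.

The first Tuesday of August 1999 is August 3.
August 1999 has 31 days. Adding weeks: 3, 10, 17, 24, 31 — the last one ≤ 31 is the 31st.

August 31, 1999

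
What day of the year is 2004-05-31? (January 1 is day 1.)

Days in months before May: 31 + 29 + 31 + 30 = 121.
Plus 31 days into May → day 152.

152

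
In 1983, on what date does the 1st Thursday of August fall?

The first Thursday of August 1983 is August 4.

1983-08-04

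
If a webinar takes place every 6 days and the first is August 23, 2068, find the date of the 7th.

The 7th occurrence is 6 intervals after the first: 6 × 6 = 36 days after August 23, 2068.
August has 31 days — 8 days to the end of August leaves 28.
28 days into September → September 28, 2068.

September 28, 2068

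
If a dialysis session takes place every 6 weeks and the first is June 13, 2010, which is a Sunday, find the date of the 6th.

The 6th occurrence is 5 intervals after the first: 5 × 42 = 210 days after June 13, 2010.
June has 30 days — 17 days to the end of June leaves 193.
July has 31 days (162 left).
August has 31 days (131 left).
September has 30 days (101 left).
October has 31 days (70 left).
November has 30 days (40 left).
December has 31 days (9 left).
9 days into January → January 9, 2011.

January 9, 2011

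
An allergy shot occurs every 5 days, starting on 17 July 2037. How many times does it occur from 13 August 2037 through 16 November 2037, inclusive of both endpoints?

19

Occurrences land 5·i days after 17 July 2037 for i = 0, 1, 2, …
13 August 2037 is 27 days after the start; 27 ÷ 5 = 5 remainder 2; since the remainder is 2, round up to i = 6. First occurrence in the window: #7 on 16 August 2037 (6×5 = 30 days in).
16 November 2037 is 122 days after the start; 122 ÷ 5 = 24 remainder 2. Last occurrence in the window: #25 on 14 November 2037.
Occurrences #7 through #25: 19 in total.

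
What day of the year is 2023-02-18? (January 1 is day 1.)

Days in months before February: 31 = 31.
Plus 18 days into February → day 49.

49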